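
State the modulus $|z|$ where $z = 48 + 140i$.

|z| = sqrt(a^2 + b^2) = sqrt(48^2 + 140^2) = sqrt(21904) = 148


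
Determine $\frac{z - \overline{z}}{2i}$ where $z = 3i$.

z - conjugate(z) = 2bi
(z - conjugate(z))/(2i) = 2bi/(2i) = b = 3


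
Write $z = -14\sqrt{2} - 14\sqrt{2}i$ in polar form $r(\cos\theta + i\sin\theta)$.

r = |z| = sqrt(a^2 + b^2) = sqrt((-14*sqrt(2))^2 + (-14*sqrt(2))^2) = sqrt(392 + 392) = sqrt(784) = 28
θ = arctan(b/a) = arctan(-19.799/-19.799) (quadrant-adjusted) = 225°
z = 28(cos 225° + i sin 225°)


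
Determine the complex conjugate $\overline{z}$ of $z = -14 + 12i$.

If z = a + bi, then conjugate(z) = a - bi
conjugate(-14 + 12i) = -14 - 12i


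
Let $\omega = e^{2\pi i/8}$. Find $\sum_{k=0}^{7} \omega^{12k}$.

Let ζ = ω^12 = e^(2πi·12/8). Since 8 ∤ 12, ζ ≠ 1.
Sum = Σ_{k=0}^{7} ζ^k = (ζ^8 - 1)/(ζ - 1) = (ω^{12·8} - 1)/(ζ - 1) = (1 - 1)/(ζ - 1) = 0


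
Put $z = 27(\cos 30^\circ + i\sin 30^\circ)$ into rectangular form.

a = r cos θ = 27 * sqrt(3)/2 = 27*sqrt(3)/2
b = r sin θ = 27 * 1/2 = 27/2
z = 27*sqrt(3)/2 + (27/2)i


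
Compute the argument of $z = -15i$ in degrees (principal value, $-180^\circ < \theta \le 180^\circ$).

a = 0 and b < 0, so z lies on the negative imaginary axis: θ = -90°


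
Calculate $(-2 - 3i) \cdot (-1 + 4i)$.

(a1*a2 - b1*b2) + (a1*b2 + b1*a2)i
= (2 - (-12)) + (-8 + 3)i
= 14 - 5i


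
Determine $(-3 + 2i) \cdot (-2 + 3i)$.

(a1*a2 - b1*b2) + (a1*b2 + b1*a2)i
= (6 - 6) + (-9 + (-4))i
= -13i


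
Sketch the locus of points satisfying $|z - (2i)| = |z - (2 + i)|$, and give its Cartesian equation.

|z - z1| = |z - z2| means z is equidistant from z1 and z2,
i.e. the perpendicular bisector of the segment from (0, 2) to (2, 1) (midpoint (1, 3/2)).
With z = x + yi, square both sides:
(x - 0)^2 + (y - 2)^2 = (x - 2)^2 + (y - 1)^2
The x^2 and y^2 terms cancel: 4x + (-2)y = 5 - 4 = 1
Simplify: 4x - 2y = 1
Locus: Perpendicular bisector of the segment from (0, 2) to (2, 1): the line 4x - 2y = 1


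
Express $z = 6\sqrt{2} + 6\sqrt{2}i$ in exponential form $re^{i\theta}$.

r = |z| = sqrt((6*sqrt(2))^2 + (6*sqrt(2))^2) = sqrt(72 + 72) = sqrt(144) = 12
θ = arctan(b/a) = arctan(8.4853/8.4853) (quadrant-adjusted) = 45° = π/4
z = 12e^(i*π/4)


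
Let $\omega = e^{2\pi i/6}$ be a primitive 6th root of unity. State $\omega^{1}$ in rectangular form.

ω^1 = e^(2πi·1/6) = e^(i·1π/3)
= cos(1π/3) + i sin(1π/3)
= 1/2 + (sqrt(3)/2)i


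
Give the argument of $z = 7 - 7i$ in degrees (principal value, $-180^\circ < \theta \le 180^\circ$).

θ = arctan(b/a) = arctan(-7/7) (quadrant-adjusted) = -45°


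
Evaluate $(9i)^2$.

(a + bi)^2 = a^2 - b^2 + 2abi
= 0^2 - 9^2 + 2*0*9i
= -81


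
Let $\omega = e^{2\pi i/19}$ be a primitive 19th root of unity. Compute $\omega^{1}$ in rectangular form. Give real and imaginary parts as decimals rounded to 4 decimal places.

ω^1 = e^(2πi·1/19) = e^(i·2π/19)
= cos(2π/19) + i sin(2π/19)
= 0.9458 + 0.3247i


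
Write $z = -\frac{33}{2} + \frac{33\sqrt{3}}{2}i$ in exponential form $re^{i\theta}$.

r = |z| = sqrt((-33/2)^2 + (33*sqrt(3)/2)^2) = sqrt(1089/4 + 3267/4) = sqrt(1089) = 33
θ = arctan(b/a) = arctan(28.5788/-16.5) (quadrant-adjusted) = 120° = 2π/3
z = 33e^(i*2π/3)


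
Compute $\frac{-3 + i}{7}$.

Divisor is real, so divide each part by 7:
= -3/7 + (1/7)i


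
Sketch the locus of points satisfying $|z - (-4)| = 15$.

|z - z0| = r describes a circle centered at z0 with radius r
Here z0 = -4 and r = 15
Locus: Circle centered at (-4, 0) with radius 15


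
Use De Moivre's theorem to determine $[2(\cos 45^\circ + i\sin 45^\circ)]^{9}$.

By De Moivre: z^n = r^n(cos(nθ) + i sin(nθ))
= 2^9(cos(9*45°) + i sin(9*45°))
= 512(cos 45° + i sin 45°)
= 256*sqrt(2) + 256*sqrt(2)i


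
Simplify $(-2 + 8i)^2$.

(a + bi)^2 = a^2 - b^2 + 2abi
= (-2)^2 - 8^2 + 2*(-2)*8i
= -60 - 32i


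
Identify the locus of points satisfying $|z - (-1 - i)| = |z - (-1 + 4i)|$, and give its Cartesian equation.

|z - z1| = |z - z2| means z is equidistant from z1 and z2,
i.e. the perpendicular bisector of the segment from (-1, -1) to (-1, 4) (midpoint (-1, 3/2)).
With z = x + yi, square both sides:
(x - (-1))^2 + (y - (-1))^2 = (x - (-1))^2 + (y - 4)^2
The x^2 and y^2 terms cancel: 0x + 10y = 17 - 2 = 15
Simplify: y = 3/2
Locus: Perpendicular bisector of the segment from (-1, -1) to (-1, 4): the line y = 3/2


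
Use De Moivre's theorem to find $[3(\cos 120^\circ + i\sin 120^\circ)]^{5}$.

By De Moivre: z^n = r^n(cos(nθ) + i sin(nθ))
= 3^5(cos(5*120°) + i sin(5*120°))
= 243(cos 240° + i sin 240°)
= -243/2 - (243*sqrt(3)/2)i


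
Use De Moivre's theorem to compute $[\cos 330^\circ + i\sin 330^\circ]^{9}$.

By De Moivre: z^n = r^n(cos(nθ) + i sin(nθ))
= 1^9(cos(9*330°) + i sin(9*330°))
= 1(cos 90° + i sin 90°)
= i


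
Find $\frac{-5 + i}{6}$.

Divisor is real, so divide each part by 6:
= -5/6 + (1/6)i


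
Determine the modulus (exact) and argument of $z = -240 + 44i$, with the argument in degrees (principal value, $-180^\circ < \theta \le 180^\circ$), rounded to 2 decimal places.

|z| = sqrt((-240)^2 + 44^2) = 244
arg(z) = arctan(b/a) = arctan(44/-240) (quadrant-adjusted) = 169.61°


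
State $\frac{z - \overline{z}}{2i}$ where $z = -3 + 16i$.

z - conjugate(z) = 2bi
(z - conjugate(z))/(2i) = 2bi/(2i) = b = 16


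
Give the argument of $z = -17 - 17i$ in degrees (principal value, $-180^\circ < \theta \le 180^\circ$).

θ = arctan(b/a) = arctan(-17/-17) (quadrant-adjusted) = -135°


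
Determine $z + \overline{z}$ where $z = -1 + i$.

z + conjugate(z) = (a + bi) + (a - bi) = 2a
= 2 * (-1) = -2


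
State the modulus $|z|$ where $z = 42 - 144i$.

|z| = sqrt(a^2 + b^2) = sqrt(42^2 + (-144)^2) = sqrt(22500) = 150


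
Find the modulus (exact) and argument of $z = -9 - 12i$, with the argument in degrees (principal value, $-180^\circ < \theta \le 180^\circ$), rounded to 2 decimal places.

|z| = sqrt((-9)^2 + (-12)^2) = 15
arg(z) = arctan(b/a) = arctan(-12/-9) (quadrant-adjusted) = -126.87°


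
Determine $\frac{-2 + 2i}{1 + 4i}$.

Multiply numerator and denominator by conjugate (1 - 4i):
= (-2 + 2i)(1 - 4i) / (1^2 + 4^2)
= (6 + 10i) / 17
= 6/17 + (10/17)i


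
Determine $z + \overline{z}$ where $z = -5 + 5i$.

z + conjugate(z) = (a + bi) + (a - bi) = 2a
= 2 * (-5) = -10


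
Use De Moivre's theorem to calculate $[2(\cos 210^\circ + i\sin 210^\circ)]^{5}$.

By De Moivre: z^n = r^n(cos(nθ) + i sin(nθ))
= 2^5(cos(5*210°) + i sin(5*210°))
= 32(cos 330° + i sin 330°)
= 16*sqrt(3) - 16i


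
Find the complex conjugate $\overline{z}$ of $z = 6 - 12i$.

If z = a + bi, then conjugate(z) = a - bi
conjugate(6 - 12i) = 6 + 12i


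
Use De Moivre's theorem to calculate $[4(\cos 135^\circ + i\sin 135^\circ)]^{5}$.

By De Moivre: z^n = r^n(cos(nθ) + i sin(nθ))
= 4^5(cos(5*135°) + i sin(5*135°))
= 1024(cos 315° + i sin 315°)
= 512*sqrt(2) - 512*sqrt(2)i


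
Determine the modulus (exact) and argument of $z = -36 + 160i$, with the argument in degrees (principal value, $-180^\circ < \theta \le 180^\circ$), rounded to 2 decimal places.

|z| = sqrt((-36)^2 + 160^2) = 164
arg(z) = arctan(b/a) = arctan(160/-36) (quadrant-adjusted) = 102.68°


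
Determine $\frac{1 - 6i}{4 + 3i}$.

Multiply numerator and denominator by conjugate (4 - 3i):
= (1 - 6i)(4 - 3i) / (4^2 + 3^2)
= (-14 - 27i) / 25
= -14/25 - (27/25)i


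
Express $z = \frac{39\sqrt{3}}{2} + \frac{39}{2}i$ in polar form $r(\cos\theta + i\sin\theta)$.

r = |z| = sqrt(a^2 + b^2) = sqrt((39*sqrt(3)/2)^2 + (39/2)^2) = sqrt(4563/4 + 1521/4) = sqrt(1521) = 39
θ = arctan(b/a) = arctan(19.5/33.775) (quadrant-adjusted) = 30°
z = 39(cos 30° + i sin 30°)


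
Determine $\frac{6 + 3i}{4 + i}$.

Multiply numerator and denominator by conjugate (4 - i):
= (6 + 3i)(4 - i) / (4^2 + 1^2)
= (27 + 6i) / 17
= 27/17 + (6/17)i


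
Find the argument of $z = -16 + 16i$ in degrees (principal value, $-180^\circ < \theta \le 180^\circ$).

θ = arctan(b/a) = arctan(16/-16) (quadrant-adjusted) = 135°


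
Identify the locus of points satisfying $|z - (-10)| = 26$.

|z - z0| = r describes a circle centered at z0 with radius r
Here z0 = -10 and r = 26
Locus: Circle centered at (-10, 0) with radius 26


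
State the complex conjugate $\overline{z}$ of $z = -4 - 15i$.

If z = a + bi, then conjugate(z) = a - bi
conjugate(-4 - 15i) = -4 + 15i


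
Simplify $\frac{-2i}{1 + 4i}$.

Multiply numerator and denominator by conjugate (1 - 4i):
= (-2i)(1 - 4i) / (1^2 + 4^2)
= (-8 - 2i) / 17
= -8/17 - (2/17)i


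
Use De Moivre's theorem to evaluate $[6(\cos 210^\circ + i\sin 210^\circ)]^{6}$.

By De Moivre: z^n = r^n(cos(nθ) + i sin(nθ))
= 6^6(cos(6*210°) + i sin(6*210°))
= 46656(cos 180° + i sin 180°)
= -46656


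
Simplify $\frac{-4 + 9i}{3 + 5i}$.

Multiply numerator and denominator by conjugate (3 - 5i):
= (-4 + 9i)(3 - 5i) / (3^2 + 5^2)
= (33 + 47i) / 34
= 33/34 + (47/34)i


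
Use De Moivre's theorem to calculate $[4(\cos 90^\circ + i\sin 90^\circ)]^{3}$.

By De Moivre: z^n = r^n(cos(nθ) + i sin(nθ))
= 4^3(cos(3*90°) + i sin(3*90°))
= 64(cos 270° + i sin 270°)
= -64i


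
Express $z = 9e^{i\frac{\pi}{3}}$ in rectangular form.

a = r cos θ = 9 * 1/2 = 9/2
b = r sin θ = 9 * sqrt(3)/2 = 9*sqrt(3)/2
z = 9/2 + (9*sqrt(3)/2)i


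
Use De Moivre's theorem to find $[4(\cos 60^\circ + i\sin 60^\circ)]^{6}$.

By De Moivre: z^n = r^n(cos(nθ) + i sin(nθ))
= 4^6(cos(6*60°) + i sin(6*60°))
= 4096(cos 0° + i sin 0°)
= 4096


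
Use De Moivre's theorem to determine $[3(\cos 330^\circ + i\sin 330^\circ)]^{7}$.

By De Moivre: z^n = r^n(cos(nθ) + i sin(nθ))
= 3^7(cos(7*330°) + i sin(7*330°))
= 2187(cos 150° + i sin 150°)
= -2187*sqrt(3)/2 + (2187/2)i


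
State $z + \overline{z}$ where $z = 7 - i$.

z + conjugate(z) = (a + bi) + (a - bi) = 2a
= 2 * 7 = 14


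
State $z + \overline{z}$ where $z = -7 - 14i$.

z + conjugate(z) = (a + bi) + (a - bi) = 2a
= 2 * (-7) = -14


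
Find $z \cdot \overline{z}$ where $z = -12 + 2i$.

z * conjugate(z) = |z|^2 = a^2 + b^2
= (-12)^2 + 2^2 = 148


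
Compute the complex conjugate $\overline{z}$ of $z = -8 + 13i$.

If z = a + bi, then conjugate(z) = a - bi
conjugate(-8 + 13i) = -8 - 13i


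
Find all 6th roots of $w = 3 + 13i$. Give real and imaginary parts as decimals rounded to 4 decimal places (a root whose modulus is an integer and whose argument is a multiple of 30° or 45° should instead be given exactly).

|w| = sqrt(178) ≈ 13.341664, arg(w) ≈ 77.005383°
Root modulus = sqrt(178)^(1/6) ≈ 1.540051
Root arguments: θ_k = (arg(w) + 360°k)/6 for k = 0, 1, ..., 5
Compute each root as (root modulus)(cos θ_k + i sin θ_k) using full-precision intermediates, then round to 4 decimal places.
Roots: 1.5016 + 0.3421i, 0.4545 + 1.4714i, -1.0470 + 1.1294i, -1.5016 - 0.3421i, -0.4545 - 1.4714i, 1.0470 - 1.1294i


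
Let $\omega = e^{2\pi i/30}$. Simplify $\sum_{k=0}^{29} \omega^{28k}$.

Let ζ = ω^28 = e^(2πi·28/30). Since 30 ∤ 28, ζ ≠ 1.
Sum = Σ_{k=0}^{29} ζ^k = (ζ^30 - 1)/(ζ - 1) = (ω^{28·30} - 1)/(ζ - 1) = (1 - 1)/(ζ - 1) = 0


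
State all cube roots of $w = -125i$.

|w| = 125, arg(w) = 270°
Root modulus = 125^(1/3) = 5
Root arguments: θ_k = (270° + 360°k)/3 for k = 0, 1, ..., 2
Roots: 5i, -5*sqrt(3)/2 - (5/2)i, 5*sqrt(3)/2 - (5/2)i


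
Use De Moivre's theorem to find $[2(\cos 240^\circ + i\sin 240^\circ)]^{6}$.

By De Moivre: z^n = r^n(cos(nθ) + i sin(nθ))
= 2^6(cos(6*240°) + i sin(6*240°))
= 64(cos 0° + i sin 0°)
= 64


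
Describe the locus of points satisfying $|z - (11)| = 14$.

|z - z0| = r describes a circle centered at z0 with radius r
Here z0 = 11 and r = 14
Locus: Circle centered at (11, 0) with radius 14


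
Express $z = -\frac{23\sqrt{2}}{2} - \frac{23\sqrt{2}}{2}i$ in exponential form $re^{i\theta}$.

r = |z| = sqrt((-23*sqrt(2)/2)^2 + (-23*sqrt(2)/2)^2) = sqrt(529/2 + 529/2) = sqrt(529) = 23
θ = arctan(b/a) = arctan(-16.2635/-16.2635) (quadrant-adjusted) = -135° = -3π/4
z = 23e^(-i*3π/4)


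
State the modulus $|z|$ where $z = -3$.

|z| = sqrt(a^2 + b^2) = sqrt((-3)^2 + 0^2) = sqrt(9) = 3


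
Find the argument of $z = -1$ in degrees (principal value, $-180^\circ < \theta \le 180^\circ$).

b = 0 and a < 0, so z lies on the negative real axis: θ = 180°


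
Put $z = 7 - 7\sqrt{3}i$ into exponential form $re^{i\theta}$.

r = |z| = sqrt((7)^2 + (-7*sqrt(3))^2) = sqrt(49 + 147) = sqrt(196) = 14
θ = arctan(b/a) = arctan(-12.1244/7) (quadrant-adjusted) = -60° = -π/3
z = 14e^(-i*π/3)


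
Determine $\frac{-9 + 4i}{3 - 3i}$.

Multiply numerator and denominator by conjugate (3 + 3i):
= (-9 + 4i)(3 + 3i) / (3^2 + (-3)^2)
= (-39 - 15i) / 18
Divide through by 3: (-13 - 5i) / 6
= -13/6 - (5/6)i


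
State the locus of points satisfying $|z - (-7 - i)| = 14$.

|z - z0| = r describes a circle centered at z0 with radius r
Here z0 = -7 - i and r = 14
Locus: Circle centered at (-7, -1) with radius 14


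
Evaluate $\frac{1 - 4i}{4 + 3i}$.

Multiply numerator and denominator by conjugate (4 - 3i):
= (1 - 4i)(4 - 3i) / (4^2 + 3^2)
= (-8 - 19i) / 25
= -8/25 - (19/25)i


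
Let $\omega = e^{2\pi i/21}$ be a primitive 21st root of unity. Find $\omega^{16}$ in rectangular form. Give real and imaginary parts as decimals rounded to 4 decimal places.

ω^16 = e^(2πi·16/21) = e^(i·32π/21)
= cos(32π/21) + i sin(32π/21)
= 0.0747 - 0.9972i


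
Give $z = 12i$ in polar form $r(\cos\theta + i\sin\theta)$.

r = |z| = sqrt(a^2 + b^2) = sqrt((0)^2 + (12)^2) = sqrt(0 + 144) = sqrt(144) = 12
a = 0 and b > 0, so z lies on the positive imaginary axis: θ = 90°
z = 12(cos 90° + i sin 90°)


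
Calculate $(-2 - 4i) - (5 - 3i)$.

(-2 - 5) + (-4 - (-3))i = -7 - i


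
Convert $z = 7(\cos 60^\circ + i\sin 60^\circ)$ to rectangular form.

a = r cos θ = 7 * 1/2 = 7/2
b = r sin θ = 7 * sqrt(3)/2 = 7*sqrt(3)/2
z = 7/2 + (7*sqrt(3)/2)i


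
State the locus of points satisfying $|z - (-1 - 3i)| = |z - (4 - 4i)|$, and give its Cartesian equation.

|z - z1| = |z - z2| means z is equidistant from z1 and z2,
i.e. the perpendicular bisector of the segment from (-1, -3) to (4, -4) (midpoint (3/2, -7/2)).
With z = x + yi, square both sides:
(x - (-1))^2 + (y - (-3))^2 = (x - 4)^2 + (y - (-4))^2
The x^2 and y^2 terms cancel: 10x + (-2)y = 32 - 10 = 22
Simplify: 5x - y = 11
Locus: Perpendicular bisector of the segment from (-1, -3) to (4, -4): the line 5x - y = 11


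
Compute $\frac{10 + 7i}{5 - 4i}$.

Multiply numerator and denominator by conjugate (5 + 4i):
= (10 + 7i)(5 + 4i) / (5^2 + (-4)^2)
= (22 + 75i) / 41
= 22/41 + (75/41)i


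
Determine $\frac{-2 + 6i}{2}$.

Divisor is real, so divide each part by 2:
= -1 + 3i


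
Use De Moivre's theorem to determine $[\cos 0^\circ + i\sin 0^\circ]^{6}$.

By De Moivre: z^n = r^n(cos(nθ) + i sin(nθ))
= 1^6(cos(6*0°) + i sin(6*0°))
= 1(cos 0° + i sin 0°)
= 1


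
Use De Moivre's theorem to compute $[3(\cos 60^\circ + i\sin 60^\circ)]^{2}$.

By De Moivre: z^n = r^n(cos(nθ) + i sin(nθ))
= 3^2(cos(2*60°) + i sin(2*60°))
= 9(cos 120° + i sin 120°)
= -9/2 + (9*sqrt(3)/2)i


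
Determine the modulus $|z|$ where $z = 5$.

|z| = sqrt(a^2 + b^2) = sqrt(5^2 + 0^2) = sqrt(25) = 5


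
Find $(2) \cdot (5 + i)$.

(a1*a2 - b1*b2) + (a1*b2 + b1*a2)i
= (10 - 0) + (2 + 0)i
= 10 + 2i


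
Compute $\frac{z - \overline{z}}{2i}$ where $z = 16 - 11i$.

z - conjugate(z) = 2bi
(z - conjugate(z))/(2i) = 2bi/(2i) = b = -11


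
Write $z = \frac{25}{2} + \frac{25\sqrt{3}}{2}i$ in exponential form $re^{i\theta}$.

r = |z| = sqrt((25/2)^2 + (25*sqrt(3)/2)^2) = sqrt(625/4 + 1875/4) = sqrt(625) = 25
θ = arctan(b/a) = arctan(21.6506/12.5) (quadrant-adjusted) = 60° = π/3
z = 25e^(i*π/3)


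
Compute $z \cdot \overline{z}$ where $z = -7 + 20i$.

z * conjugate(z) = |z|^2 = a^2 + b^2
= (-7)^2 + 20^2 = 449


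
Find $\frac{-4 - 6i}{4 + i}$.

Multiply numerator and denominator by conjugate (4 - i):
= (-4 - 6i)(4 - i) / (4^2 + 1^2)
= (-22 - 20i) / 17
= -22/17 - (20/17)i


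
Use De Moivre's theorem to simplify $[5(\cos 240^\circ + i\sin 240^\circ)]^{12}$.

By De Moivre: z^n = r^n(cos(nθ) + i sin(nθ))
= 5^12(cos(12*240°) + i sin(12*240°))
= 244140625(cos 0° + i sin 0°)
= 244140625


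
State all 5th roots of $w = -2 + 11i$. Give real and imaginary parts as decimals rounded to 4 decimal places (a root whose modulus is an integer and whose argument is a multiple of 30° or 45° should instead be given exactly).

|w| = sqrt(125) ≈ 11.180340, arg(w) ≈ 100.304846°
Root modulus = sqrt(125)^(1/5) ≈ 1.620657
Root arguments: θ_k = (arg(w) + 360°k)/5 for k = 0, 1, ..., 4
Compute each root as (root modulus)(cos θ_k + i sin θ_k) using full-precision intermediates, then round to 4 decimal places.
Roots: 1.5223 + 0.5559i, -0.0583 + 1.6196i, -1.5583 + 0.4451i, -0.9048 - 1.3445i, 0.9991 - 1.2760i


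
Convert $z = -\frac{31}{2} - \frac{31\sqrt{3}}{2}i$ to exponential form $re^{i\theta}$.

r = |z| = sqrt((-31/2)^2 + (-31*sqrt(3)/2)^2) = sqrt(961/4 + 2883/4) = sqrt(961) = 31
θ = arctan(b/a) = arctan(-26.8468/-15.5) (quadrant-adjusted) = -120° = -2π/3
z = 31e^(-i*2π/3)


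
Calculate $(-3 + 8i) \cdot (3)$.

(a1*a2 - b1*b2) + (a1*b2 + b1*a2)i
= (-9 - 0) + (0 + 24)i
= -9 + 24i


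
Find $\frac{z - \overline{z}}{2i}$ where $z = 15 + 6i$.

z - conjugate(z) = 2bi
(z - conjugate(z))/(2i) = 2bi/(2i) = b = 6


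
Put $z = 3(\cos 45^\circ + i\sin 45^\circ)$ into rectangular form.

a = r cos θ = 3 * sqrt(2)/2 = 3*sqrt(2)/2
b = r sin θ = 3 * sqrt(2)/2 = 3*sqrt(2)/2
z = 3*sqrt(2)/2 + (3*sqrt(2)/2)i


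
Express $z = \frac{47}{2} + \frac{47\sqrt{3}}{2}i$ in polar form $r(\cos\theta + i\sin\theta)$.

r = |z| = sqrt(a^2 + b^2) = sqrt((47/2)^2 + (47*sqrt(3)/2)^2) = sqrt(2209/4 + 6627/4) = sqrt(2209) = 47
θ = arctan(b/a) = arctan(40.7032/23.5) (quadrant-adjusted) = 60°
z = 47(cos 60° + i sin 60°)


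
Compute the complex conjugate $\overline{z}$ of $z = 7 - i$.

If z = a + bi, then conjugate(z) = a - bi
conjugate(7 - i) = 7 + i


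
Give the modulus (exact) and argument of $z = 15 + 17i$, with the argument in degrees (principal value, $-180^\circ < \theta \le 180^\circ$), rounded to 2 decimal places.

|z| = sqrt(15^2 + 17^2) = sqrt(514)
arg(z) = arctan(b/a) = arctan(17/15) (quadrant-adjusted) = 48.58°


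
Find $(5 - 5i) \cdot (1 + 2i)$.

(a1*a2 - b1*b2) + (a1*b2 + b1*a2)i
= (5 - (-10)) + (10 + (-5))i
= 15 + 5i


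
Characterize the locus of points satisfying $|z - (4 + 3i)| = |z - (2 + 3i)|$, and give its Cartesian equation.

|z - z1| = |z - z2| means z is equidistant from z1 and z2,
i.e. the perpendicular bisector of the segment from (4, 3) to (2, 3) (midpoint (3, 3)).
With z = x + yi, square both sides:
(x - 4)^2 + (y - 3)^2 = (x - 2)^2 + (y - 3)^2
The x^2 and y^2 terms cancel: -4x + 0y = 13 - 25 = -12
Simplify: x = 3
Locus: Perpendicular bisector of the segment from (4, 3) to (2, 3): the line x = 3


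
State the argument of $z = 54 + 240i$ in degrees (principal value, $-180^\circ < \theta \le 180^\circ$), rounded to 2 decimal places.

θ = arctan(b/a) = arctan(240/54) (quadrant-adjusted) = 77.32°


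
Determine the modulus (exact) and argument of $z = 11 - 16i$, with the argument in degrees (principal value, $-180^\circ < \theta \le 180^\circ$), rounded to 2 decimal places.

|z| = sqrt(11^2 + (-16)^2) = sqrt(377)
arg(z) = arctan(b/a) = arctan(-16/11) (quadrant-adjusted) = -55.49°


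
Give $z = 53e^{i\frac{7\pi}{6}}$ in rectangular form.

a = r cos θ = 53 * -sqrt(3)/2 = -53*sqrt(3)/2
b = r sin θ = 53 * -1/2 = -53/2
z = -53*sqrt(3)/2 - (53/2)i


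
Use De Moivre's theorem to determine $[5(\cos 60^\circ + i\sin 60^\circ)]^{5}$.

By De Moivre: z^n = r^n(cos(nθ) + i sin(nθ))
= 5^5(cos(5*60°) + i sin(5*60°))
= 3125(cos 300° + i sin 300°)
= 3125/2 - (3125*sqrt(3)/2)i


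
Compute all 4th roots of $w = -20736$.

|w| = 20736, arg(w) = 180°
Root modulus = 20736^(1/4) = 12
Root arguments: θ_k = (180° + 360°k)/4 for k = 0, 1, ..., 3
Roots: 6*sqrt(2) + 6*sqrt(2)i, -6*sqrt(2) + 6*sqrt(2)i, -6*sqrt(2) - 6*sqrt(2)i, 6*sqrt(2) - 6*sqrt(2)i


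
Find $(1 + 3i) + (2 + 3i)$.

(1 + 2) + (3 + 3)i = 3 + 6i


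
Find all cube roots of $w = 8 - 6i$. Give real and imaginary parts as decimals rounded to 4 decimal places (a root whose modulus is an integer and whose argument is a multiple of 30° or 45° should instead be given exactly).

|w| = 10, arg(w) ≈ 323.130102°
Root modulus = 10^(1/3) ≈ 2.154435
Root arguments: θ_k = (arg(w) + 360°k)/3 for k = 0, 1, ..., 2
Compute each root as (root modulus)(cos θ_k + i sin θ_k) using full-precision intermediates, then round to 4 decimal places.
Roots: -0.6554 + 2.0523i, -1.4497 - 1.5937i, 2.1051 - 0.4586i


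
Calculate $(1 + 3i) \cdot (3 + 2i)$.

(a1*a2 - b1*b2) + (a1*b2 + b1*a2)i
= (3 - 6) + (2 + 9)i
= -3 + 11i


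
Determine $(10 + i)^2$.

(a + bi)^2 = a^2 - b^2 + 2abi
= 10^2 - 1^2 + 2*10*1i
= 99 + 20i


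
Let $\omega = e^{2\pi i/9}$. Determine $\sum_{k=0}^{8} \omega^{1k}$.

Let ζ = ω^1 = e^(2πi·1/9). Since 9 ∤ 1, ζ ≠ 1.
Sum = Σ_{k=0}^{8} ζ^k = (ζ^9 - 1)/(ζ - 1) = (ω^{1·9} - 1)/(ζ - 1) = (1 - 1)/(ζ - 1) = 0


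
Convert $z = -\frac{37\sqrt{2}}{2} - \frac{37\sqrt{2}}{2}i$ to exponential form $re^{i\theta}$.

r = |z| = sqrt((-37*sqrt(2)/2)^2 + (-37*sqrt(2)/2)^2) = sqrt(1369/2 + 1369/2) = sqrt(1369) = 37
θ = arctan(b/a) = arctan(-26.163/-26.163) (quadrant-adjusted) = 225° = 5π/4
z = 37e^(i*5π/4)


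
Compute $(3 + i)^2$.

(a + bi)^2 = a^2 - b^2 + 2abi
= 3^2 - 1^2 + 2*3*1i
= 8 + 6i


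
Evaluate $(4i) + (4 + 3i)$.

(0 + 4) + (4 + 3)i = 4 + 7i


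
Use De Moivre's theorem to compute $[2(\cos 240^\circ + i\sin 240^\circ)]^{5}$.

By De Moivre: z^n = r^n(cos(nθ) + i sin(nθ))
= 2^5(cos(5*240°) + i sin(5*240°))
= 32(cos 120° + i sin 120°)
= -16 + 16*sqrt(3)i


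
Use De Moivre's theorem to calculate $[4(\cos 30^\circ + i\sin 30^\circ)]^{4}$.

By De Moivre: z^n = r^n(cos(nθ) + i sin(nθ))
= 4^4(cos(4*30°) + i sin(4*30°))
= 256(cos 120° + i sin 120°)
= -128 + 128*sqrt(3)i


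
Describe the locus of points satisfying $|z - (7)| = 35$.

|z - z0| = r describes a circle centered at z0 with radius r
Here z0 = 7 and r = 35
Locus: Circle centered at (7, 0) with radius 35


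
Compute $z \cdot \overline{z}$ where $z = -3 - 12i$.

z * conjugate(z) = |z|^2 = a^2 + b^2
= (-3)^2 + (-12)^2 = 153


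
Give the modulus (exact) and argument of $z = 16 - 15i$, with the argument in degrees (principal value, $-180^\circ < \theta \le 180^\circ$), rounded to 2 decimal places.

|z| = sqrt(16^2 + (-15)^2) = sqrt(481)
arg(z) = arctan(b/a) = arctan(-15/16) (quadrant-adjusted) = -43.15°


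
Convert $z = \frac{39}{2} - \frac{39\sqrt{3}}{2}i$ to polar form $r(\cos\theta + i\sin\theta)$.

r = |z| = sqrt(a^2 + b^2) = sqrt((39/2)^2 + (-39*sqrt(3)/2)^2) = sqrt(1521/4 + 4563/4) = sqrt(1521) = 39
θ = arctan(b/a) = arctan(-33.775/19.5) (quadrant-adjusted) = 300°
z = 39(cos 300° + i sin 300°)


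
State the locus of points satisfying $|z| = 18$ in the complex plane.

|z| = 18 means sqrt(x^2 + y^2) = 18
This is a circle of radius 18 centered at the origin


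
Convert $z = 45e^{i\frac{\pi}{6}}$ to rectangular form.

a = r cos θ = 45 * sqrt(3)/2 = 45*sqrt(3)/2
b = r sin θ = 45 * 1/2 = 45/2
z = 45*sqrt(3)/2 + (45/2)i


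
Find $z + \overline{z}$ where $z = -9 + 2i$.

z + conjugate(z) = (a + bi) + (a - bi) = 2a
= 2 * (-9) = -18


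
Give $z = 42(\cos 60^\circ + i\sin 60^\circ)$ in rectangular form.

a = r cos θ = 42 * 1/2 = 21
b = r sin θ = 42 * sqrt(3)/2 = 21*sqrt(3)
z = 21 + 21*sqrt(3)i


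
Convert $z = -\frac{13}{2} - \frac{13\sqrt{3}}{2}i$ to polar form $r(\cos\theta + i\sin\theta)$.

r = |z| = sqrt(a^2 + b^2) = sqrt((-13/2)^2 + (-13*sqrt(3)/2)^2) = sqrt(169/4 + 507/4) = sqrt(169) = 13
θ = arctan(b/a) = arctan(-11.2583/-6.5) (quadrant-adjusted) = 240°
z = 13(cos 240° + i sin 240°)


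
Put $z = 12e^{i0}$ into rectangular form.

a = r cos θ = 12 * 1 = 12
b = r sin θ = 12 * 0 = 0
z = 12


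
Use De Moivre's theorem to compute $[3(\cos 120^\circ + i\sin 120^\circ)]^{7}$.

By De Moivre: z^n = r^n(cos(nθ) + i sin(nθ))
= 3^7(cos(7*120°) + i sin(7*120°))
= 2187(cos 120° + i sin 120°)
= -2187/2 + (2187*sqrt(3)/2)i


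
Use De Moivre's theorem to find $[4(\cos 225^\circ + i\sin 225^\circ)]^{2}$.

By De Moivre: z^n = r^n(cos(nθ) + i sin(nθ))
= 4^2(cos(2*225°) + i sin(2*225°))
= 16(cos 90° + i sin 90°)
= 16i


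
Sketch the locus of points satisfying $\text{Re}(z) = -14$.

Re(z) = x where z = x + yi; the equation x = -14 is satisfied by all points with that x-coordinate
Locus: Vertical line x = -14


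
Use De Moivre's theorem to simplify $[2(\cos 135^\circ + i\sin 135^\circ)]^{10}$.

By De Moivre: z^n = r^n(cos(nθ) + i sin(nθ))
= 2^10(cos(10*135°) + i sin(10*135°))
= 1024(cos 270° + i sin 270°)
= -1024i


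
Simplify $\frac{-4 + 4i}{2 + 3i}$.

Multiply numerator and denominator by conjugate (2 - 3i):
= (-4 + 4i)(2 - 3i) / (2^2 + 3^2)
= (4 + 20i) / 13
= 4/13 + (20/13)i


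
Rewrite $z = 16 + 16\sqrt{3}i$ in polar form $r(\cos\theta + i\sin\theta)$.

r = |z| = sqrt(a^2 + b^2) = sqrt((16)^2 + (16*sqrt(3))^2) = sqrt(256 + 768) = sqrt(1024) = 32
θ = arctan(b/a) = arctan(27.7128/16) (quadrant-adjusted) = 60°
z = 32(cos 60° + i sin 60°)


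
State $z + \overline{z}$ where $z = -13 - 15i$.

z + conjugate(z) = (a + bi) + (a - bi) = 2a
= 2 * (-13) = -26


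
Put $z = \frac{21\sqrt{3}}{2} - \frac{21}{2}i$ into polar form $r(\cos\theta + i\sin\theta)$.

r = |z| = sqrt(a^2 + b^2) = sqrt((21*sqrt(3)/2)^2 + (-21/2)^2) = sqrt(1323/4 + 441/4) = sqrt(441) = 21
θ = arctan(b/a) = arctan(-10.5/18.1865) (quadrant-adjusted) = 330°
z = 21(cos 330° + i sin 330°)


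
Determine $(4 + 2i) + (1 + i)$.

(4 + 1) + (2 + 1)i = 5 + 3i


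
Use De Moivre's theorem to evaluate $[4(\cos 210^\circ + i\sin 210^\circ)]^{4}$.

By De Moivre: z^n = r^n(cos(nθ) + i sin(nθ))
= 4^4(cos(4*210°) + i sin(4*210°))
= 256(cos 120° + i sin 120°)
= -128 + 128*sqrt(3)i


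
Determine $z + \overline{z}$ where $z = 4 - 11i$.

z + conjugate(z) = (a + bi) + (a - bi) = 2a
= 2 * 4 = 8


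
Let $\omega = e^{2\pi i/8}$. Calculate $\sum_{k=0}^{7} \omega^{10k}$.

Let ζ = ω^10 = e^(2πi·10/8). Since 8 ∤ 10, ζ ≠ 1.
Sum = Σ_{k=0}^{7} ζ^k = (ζ^8 - 1)/(ζ - 1) = (ω^{10·8} - 1)/(ζ - 1) = (1 - 1)/(ζ - 1) = 0


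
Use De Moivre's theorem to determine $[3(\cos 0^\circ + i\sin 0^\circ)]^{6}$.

By De Moivre: z^n = r^n(cos(nθ) + i sin(nθ))
= 3^6(cos(6*0°) + i sin(6*0°))
= 729(cos 0° + i sin 0°)
= 729


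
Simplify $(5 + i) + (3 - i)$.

(5 + 3) + (1 + (-1))i = 8


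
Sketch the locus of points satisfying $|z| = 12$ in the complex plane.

|z| = 12 means sqrt(x^2 + y^2) = 12
This is a circle of radius 12 centered at the origin


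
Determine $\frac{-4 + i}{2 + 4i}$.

Multiply numerator and denominator by conjugate (2 - 4i):
= (-4 + i)(2 - 4i) / (2^2 + 4^2)
= (-4 + 18i) / 20
Divide through by 2: (-2 + 9i) / 10
= -1/5 + (9/10)i


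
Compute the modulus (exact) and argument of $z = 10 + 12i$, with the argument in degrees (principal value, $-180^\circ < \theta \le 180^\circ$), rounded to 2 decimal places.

|z| = sqrt(10^2 + 12^2) = sqrt(244)
arg(z) = arctan(b/a) = arctan(12/10) (quadrant-adjusted) = 50.19°


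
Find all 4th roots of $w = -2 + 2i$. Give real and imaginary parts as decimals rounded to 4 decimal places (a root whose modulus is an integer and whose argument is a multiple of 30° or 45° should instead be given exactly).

|w| = sqrt(8) ≈ 2.828427, arg(w) = 135°
Root modulus = sqrt(8)^(1/4) ≈ 1.296840
Root arguments: θ_k = (135° + 360°k)/4 for k = 0, 1, ..., 3
Compute each root as (root modulus)(cos θ_k + i sin θ_k) using full-precision intermediates, then round to 4 decimal places.
Roots: 1.0783 + 0.7205i, -0.7205 + 1.0783i, -1.0783 - 0.7205i, 0.7205 - 1.0783i


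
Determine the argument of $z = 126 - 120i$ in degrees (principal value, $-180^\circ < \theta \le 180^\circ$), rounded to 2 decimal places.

θ = arctan(b/a) = arctan(-120/126) (quadrant-adjusted) = -43.60°


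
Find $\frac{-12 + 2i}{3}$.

Divisor is real, so divide each part by 3:
= -4 + (2/3)i


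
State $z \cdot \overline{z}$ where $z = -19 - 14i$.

z * conjugate(z) = |z|^2 = a^2 + b^2
= (-19)^2 + (-14)^2 = 557


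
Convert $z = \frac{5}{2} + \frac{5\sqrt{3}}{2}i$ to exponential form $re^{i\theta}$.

r = |z| = sqrt((5/2)^2 + (5*sqrt(3)/2)^2) = sqrt(25/4 + 75/4) = sqrt(25) = 5
θ = arctan(b/a) = arctan(4.3301/2.5) (quadrant-adjusted) = 60° = π/3
z = 5e^(i*π/3)


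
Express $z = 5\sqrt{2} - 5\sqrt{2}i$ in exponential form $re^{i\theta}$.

r = |z| = sqrt((5*sqrt(2))^2 + (-5*sqrt(2))^2) = sqrt(50 + 50) = sqrt(100) = 10
θ = arctan(b/a) = arctan(-7.0711/7.0711) (quadrant-adjusted) = -45° = -π/4
z = 10e^(-i*π/4)


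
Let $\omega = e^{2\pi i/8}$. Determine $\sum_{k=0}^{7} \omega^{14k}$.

Let ζ = ω^14 = e^(2πi·14/8). Since 8 ∤ 14, ζ ≠ 1.
Sum = Σ_{k=0}^{7} ζ^k = (ζ^8 - 1)/(ζ - 1) = (ω^{14·8} - 1)/(ζ - 1) = (1 - 1)/(ζ - 1) = 0


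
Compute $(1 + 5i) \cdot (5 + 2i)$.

(a1*a2 - b1*b2) + (a1*b2 + b1*a2)i
= (5 - 10) + (2 + 25)i
= -5 + 27i


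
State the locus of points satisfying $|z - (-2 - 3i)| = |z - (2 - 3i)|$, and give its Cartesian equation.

|z - z1| = |z - z2| means z is equidistant from z1 and z2,
i.e. the perpendicular bisector of the segment from (-2, -3) to (2, -3) (midpoint (0, -3)).
With z = x + yi, square both sides:
(x - (-2))^2 + (y - (-3))^2 = (x - 2)^2 + (y - (-3))^2
The x^2 and y^2 terms cancel: 8x + 0y = 13 - 13 = 0
Simplify: x = 0
Locus: Perpendicular bisector of the segment from (-2, -3) to (2, -3): the line x = 0


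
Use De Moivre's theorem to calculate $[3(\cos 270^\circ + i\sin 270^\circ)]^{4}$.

By De Moivre: z^n = r^n(cos(nθ) + i sin(nθ))
= 3^4(cos(4*270°) + i sin(4*270°))
= 81(cos 0° + i sin 0°)
= 81


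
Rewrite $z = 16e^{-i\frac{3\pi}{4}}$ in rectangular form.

a = r cos θ = 16 * -sqrt(2)/2 = -8*sqrt(2)
b = r sin θ = 16 * -sqrt(2)/2 = -8*sqrt(2)
z = -8*sqrt(2) - 8*sqrt(2)i


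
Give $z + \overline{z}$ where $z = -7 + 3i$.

z + conjugate(z) = (a + bi) + (a - bi) = 2a
= 2 * (-7) = -14


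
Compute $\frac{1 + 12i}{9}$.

Divisor is real, so divide each part by 9:
= 1/9 + (4/3)i


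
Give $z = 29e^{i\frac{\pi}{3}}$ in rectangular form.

a = r cos θ = 29 * 1/2 = 29/2
b = r sin θ = 29 * sqrt(3)/2 = 29*sqrt(3)/2
z = 29/2 + (29*sqrt(3)/2)i


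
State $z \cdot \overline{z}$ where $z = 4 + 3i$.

z * conjugate(z) = |z|^2 = a^2 + b^2
= 4^2 + 3^2 = 25


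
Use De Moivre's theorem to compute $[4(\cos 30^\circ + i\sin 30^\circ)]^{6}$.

By De Moivre: z^n = r^n(cos(nθ) + i sin(nθ))
= 4^6(cos(6*30°) + i sin(6*30°))
= 4096(cos 180° + i sin 180°)
= -4096


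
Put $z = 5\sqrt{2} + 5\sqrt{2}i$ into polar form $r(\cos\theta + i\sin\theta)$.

r = |z| = sqrt(a^2 + b^2) = sqrt((5*sqrt(2))^2 + (5*sqrt(2))^2) = sqrt(50 + 50) = sqrt(100) = 10
θ = arctan(b/a) = arctan(7.0711/7.0711) (quadrant-adjusted) = 45°
z = 10(cos 45° + i sin 45°)


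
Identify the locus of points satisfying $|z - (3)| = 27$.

|z - z0| = r describes a circle centered at z0 with radius r
Here z0 = 3 and r = 27
Locus: Circle centered at (3, 0) with radius 27


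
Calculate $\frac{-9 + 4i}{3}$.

Divisor is real, so divide each part by 3:
= -3 + (4/3)i


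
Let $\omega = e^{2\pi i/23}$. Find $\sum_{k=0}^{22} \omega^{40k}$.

Let ζ = ω^40 = e^(2πi·40/23). Since 23 ∤ 40, ζ ≠ 1.
Sum = Σ_{k=0}^{22} ζ^k = (ζ^23 - 1)/(ζ - 1) = (ω^{40·23} - 1)/(ζ - 1) = (1 - 1)/(ζ - 1) = 0


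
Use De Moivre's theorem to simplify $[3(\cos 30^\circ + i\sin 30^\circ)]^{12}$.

By De Moivre: z^n = r^n(cos(nθ) + i sin(nθ))
= 3^12(cos(12*30°) + i sin(12*30°))
= 531441(cos 0° + i sin 0°)
= 531441


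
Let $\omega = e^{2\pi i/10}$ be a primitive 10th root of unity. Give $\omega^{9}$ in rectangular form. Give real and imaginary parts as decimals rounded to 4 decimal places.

ω^9 = e^(2πi·9/10) = e^(i·9π/5)
= cos(9π/5) + i sin(9π/5)
= 0.8090 - 0.5878i


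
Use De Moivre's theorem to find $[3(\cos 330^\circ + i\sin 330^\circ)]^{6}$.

By De Moivre: z^n = r^n(cos(nθ) + i sin(nθ))
= 3^6(cos(6*330°) + i sin(6*330°))
= 729(cos 180° + i sin 180°)
= -729


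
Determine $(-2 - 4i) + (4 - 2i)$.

(-2 + 4) + (-4 + (-2))i = 2 - 6i


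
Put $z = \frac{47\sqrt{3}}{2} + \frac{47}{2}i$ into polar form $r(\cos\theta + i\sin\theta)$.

r = |z| = sqrt(a^2 + b^2) = sqrt((47*sqrt(3)/2)^2 + (47/2)^2) = sqrt(6627/4 + 2209/4) = sqrt(2209) = 47
θ = arctan(b/a) = arctan(23.5/40.7032) (quadrant-adjusted) = 30°
z = 47(cos 30° + i sin 30°)


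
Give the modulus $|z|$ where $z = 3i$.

|z| = sqrt(a^2 + b^2) = sqrt(0^2 + 3^2) = sqrt(9) = 3


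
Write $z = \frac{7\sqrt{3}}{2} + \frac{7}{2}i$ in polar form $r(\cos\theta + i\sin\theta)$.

r = |z| = sqrt(a^2 + b^2) = sqrt((7*sqrt(3)/2)^2 + (7/2)^2) = sqrt(147/4 + 49/4) = sqrt(49) = 7
θ = arctan(b/a) = arctan(3.5/6.0622) (quadrant-adjusted) = 30°
z = 7(cos 30° + i sin 30°)


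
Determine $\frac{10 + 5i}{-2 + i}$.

Multiply numerator and denominator by conjugate (-2 - i):
= (10 + 5i)(-2 - i) / ((-2)^2 + 1^2)
= (-15 - 20i) / 5
= -3 - 4i


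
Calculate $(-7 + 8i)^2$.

(a + bi)^2 = a^2 - b^2 + 2abi
= (-7)^2 - 8^2 + 2*(-7)*8i
= -15 - 112i


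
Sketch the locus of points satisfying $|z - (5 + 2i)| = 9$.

|z - z0| = r describes a circle centered at z0 with radius r
Here z0 = 5 + 2i and r = 9
Locus: Circle centered at (5, 2) with radius 9


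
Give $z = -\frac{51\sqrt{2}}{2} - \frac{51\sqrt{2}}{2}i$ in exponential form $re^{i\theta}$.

r = |z| = sqrt((-51*sqrt(2)/2)^2 + (-51*sqrt(2)/2)^2) = sqrt(2601/2 + 2601/2) = sqrt(2601) = 51
θ = arctan(b/a) = arctan(-36.0624/-36.0624) (quadrant-adjusted) = 225° = 5π/4
z = 51e^(i*5π/4)


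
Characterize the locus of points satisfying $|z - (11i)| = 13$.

|z - z0| = r describes a circle centered at z0 with radius r
Here z0 = 11i and r = 13
Locus: Circle centered at (0, 11) with radius 13


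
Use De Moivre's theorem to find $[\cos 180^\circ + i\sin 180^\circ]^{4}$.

By De Moivre: z^n = r^n(cos(nθ) + i sin(nθ))
= 1^4(cos(4*180°) + i sin(4*180°))
= 1(cos 0° + i sin 0°)
= 1


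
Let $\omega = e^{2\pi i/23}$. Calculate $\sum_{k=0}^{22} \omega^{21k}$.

Let ζ = ω^21 = e^(2πi·21/23). Since 23 ∤ 21, ζ ≠ 1.
Sum = Σ_{k=0}^{22} ζ^k = (ζ^23 - 1)/(ζ - 1) = (ω^{21·23} - 1)/(ζ - 1) = (1 - 1)/(ζ - 1) = 0


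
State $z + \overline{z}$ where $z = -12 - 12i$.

z + conjugate(z) = (a + bi) + (a - bi) = 2a
= 2 * (-12) = -24


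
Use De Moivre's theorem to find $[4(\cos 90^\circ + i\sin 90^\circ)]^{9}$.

By De Moivre: z^n = r^n(cos(nθ) + i sin(nθ))
= 4^9(cos(9*90°) + i sin(9*90°))
= 262144(cos 90° + i sin 90°)
= 262144i


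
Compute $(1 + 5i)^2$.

(a + bi)^2 = a^2 - b^2 + 2abi
= 1^2 - 5^2 + 2*1*5i
= -24 + 10i


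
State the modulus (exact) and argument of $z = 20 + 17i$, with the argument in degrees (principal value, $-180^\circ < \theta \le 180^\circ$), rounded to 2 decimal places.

|z| = sqrt(20^2 + 17^2) = sqrt(689)
arg(z) = arctan(b/a) = arctan(17/20) (quadrant-adjusted) = 40.36°


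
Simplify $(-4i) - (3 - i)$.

(0 - 3) + (-4 - (-1))i = -3 - 3i


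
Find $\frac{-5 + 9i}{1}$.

Divisor is real, so divide each part by 1:
= -5 + 9i


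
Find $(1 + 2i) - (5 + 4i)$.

(1 - 5) + (2 - 4)i = -4 - 2i


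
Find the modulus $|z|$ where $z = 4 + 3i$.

|z| = sqrt(a^2 + b^2) = sqrt(4^2 + 3^2) = sqrt(25) = 5


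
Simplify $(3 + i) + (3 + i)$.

(3 + 3) + (1 + 1)i = 6 + 2i


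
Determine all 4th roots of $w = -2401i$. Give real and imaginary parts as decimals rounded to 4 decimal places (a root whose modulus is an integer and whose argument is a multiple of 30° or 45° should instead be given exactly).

|w| = 2401, arg(w) = 270°
Root modulus = 2401^(1/4) = 7
Root arguments: θ_k = (270° + 360°k)/4 for k = 0, 1, ..., 3
Compute each root as (root modulus)(cos θ_k + i sin θ_k) using full-precision intermediates, then round to 4 decimal places.
Roots: 2.6788 + 6.4672i, -6.4672 + 2.6788i, -2.6788 - 6.4672i, 6.4672 - 2.6788i


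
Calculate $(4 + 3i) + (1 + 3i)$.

(4 + 1) + (3 + 3)i = 5 + 6i


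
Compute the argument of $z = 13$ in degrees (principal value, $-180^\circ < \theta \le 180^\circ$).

b = 0 and a > 0, so z lies on the positive real axis: θ = 0°


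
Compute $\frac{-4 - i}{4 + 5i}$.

Multiply numerator and denominator by conjugate (4 - 5i):
= (-4 - i)(4 - 5i) / (4^2 + 5^2)
= (-21 + 16i) / 41
= -21/41 + (16/41)i


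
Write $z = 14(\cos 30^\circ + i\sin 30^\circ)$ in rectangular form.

a = r cos θ = 14 * sqrt(3)/2 = 7*sqrt(3)
b = r sin θ = 14 * 1/2 = 7
z = 7*sqrt(3) + 7i


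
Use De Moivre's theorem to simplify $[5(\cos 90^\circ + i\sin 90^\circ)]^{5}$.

By De Moivre: z^n = r^n(cos(nθ) + i sin(nθ))
= 5^5(cos(5*90°) + i sin(5*90°))
= 3125(cos 90° + i sin 90°)
= 3125i


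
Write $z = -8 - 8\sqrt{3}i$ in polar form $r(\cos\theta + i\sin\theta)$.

r = |z| = sqrt(a^2 + b^2) = sqrt((-8)^2 + (-8*sqrt(3))^2) = sqrt(64 + 192) = sqrt(256) = 16
θ = arctan(b/a) = arctan(-13.8564/-8) (quadrant-adjusted) = 240°
z = 16(cos 240° + i sin 240°)


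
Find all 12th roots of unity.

ω_k = e^(2πik/12) = cos(2πk/12) + i sin(2πk/12) for k = 0, 1, ..., 11
Roots: 1, sqrt(3)/2 + (1/2)i, 1/2 + (sqrt(3)/2)i, i, -1/2 + (sqrt(3)/2)i, -sqrt(3)/2 + (1/2)i, -1, -sqrt(3)/2 - (1/2)i, -1/2 - (sqrt(3)/2)i, -i, 1/2 - (sqrt(3)/2)i, sqrt(3)/2 - (1/2)i


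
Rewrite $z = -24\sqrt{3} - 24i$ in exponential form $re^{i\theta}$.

r = |z| = sqrt((-24*sqrt(3))^2 + (-24)^2) = sqrt(1728 + 576) = sqrt(2304) = 48
θ = arctan(b/a) = arctan(-24/-41.5692) (quadrant-adjusted) = 210° = 7π/6
z = 48e^(i*7π/6)


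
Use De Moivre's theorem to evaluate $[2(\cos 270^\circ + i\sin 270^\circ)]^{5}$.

By De Moivre: z^n = r^n(cos(nθ) + i sin(nθ))
= 2^5(cos(5*270°) + i sin(5*270°))
= 32(cos 270° + i sin 270°)
= -32i


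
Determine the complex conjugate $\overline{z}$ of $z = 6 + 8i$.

If z = a + bi, then conjugate(z) = a - bi
conjugate(6 + 8i) = 6 - 8i


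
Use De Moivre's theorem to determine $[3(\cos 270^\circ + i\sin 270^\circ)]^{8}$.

By De Moivre: z^n = r^n(cos(nθ) + i sin(nθ))
= 3^8(cos(8*270°) + i sin(8*270°))
= 6561(cos 0° + i sin 0°)
= 6561


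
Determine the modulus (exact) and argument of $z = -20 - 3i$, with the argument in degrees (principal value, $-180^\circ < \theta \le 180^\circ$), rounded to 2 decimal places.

|z| = sqrt((-20)^2 + (-3)^2) = sqrt(409)
arg(z) = arctan(b/a) = arctan(-3/-20) (quadrant-adjusted) = -171.47°


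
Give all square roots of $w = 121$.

|w| = 121, arg(w) = 0°
Root modulus = 121^(1/2) = 11
Root arguments: θ_k = (0° + 360°k)/2 for k = 0, 1, ..., 1
Roots: 11, -11


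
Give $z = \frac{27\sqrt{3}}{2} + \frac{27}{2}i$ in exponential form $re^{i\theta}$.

r = |z| = sqrt((27*sqrt(3)/2)^2 + (27/2)^2) = sqrt(2187/4 + 729/4) = sqrt(729) = 27
θ = arctan(b/a) = arctan(13.5/23.3827) (quadrant-adjusted) = 30° = π/6
z = 27e^(i*π/6)
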